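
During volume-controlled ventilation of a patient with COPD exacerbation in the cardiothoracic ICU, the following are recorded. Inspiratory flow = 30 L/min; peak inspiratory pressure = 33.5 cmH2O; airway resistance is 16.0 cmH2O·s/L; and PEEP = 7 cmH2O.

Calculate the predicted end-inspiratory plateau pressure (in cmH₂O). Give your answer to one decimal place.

25.5

Flow: 30 L/min ÷ 60 = 0.5 L/s.
Pplat = PIP − Raw × flow = 33.5 − 16.0 × 0.5 = 33.5 − 8.0 = 25.5 cmH2O.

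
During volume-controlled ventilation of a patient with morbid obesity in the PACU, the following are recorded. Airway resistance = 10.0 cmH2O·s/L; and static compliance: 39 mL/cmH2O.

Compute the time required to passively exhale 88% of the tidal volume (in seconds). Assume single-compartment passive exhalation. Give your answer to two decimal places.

τ = R × C = 10.0 × 39 mL/cmH2O = 10.0 × 0.039 L/cmH2O = 0.39 s.
Exhaled fraction f = 1 − e^(−t/τ) → t = −τ·ln(1 − f) = −0.39·ln(0.12) = 0.8269 s.

0.83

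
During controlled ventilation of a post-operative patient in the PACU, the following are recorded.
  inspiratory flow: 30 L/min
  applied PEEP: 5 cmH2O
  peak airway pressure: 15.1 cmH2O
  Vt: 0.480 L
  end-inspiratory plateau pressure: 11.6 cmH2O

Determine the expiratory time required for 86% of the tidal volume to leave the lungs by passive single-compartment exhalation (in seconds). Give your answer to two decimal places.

Flow: 30 L/min ÷ 60 = 0.5 L/s.
R = (PIP − Pplat)/V̇ = (15.1 − 11.6) / 0.5 = 3.5/0.5 = 7.0 cmH2O·s/L.
C = Vt/(Pplat − PEEP) = 480.0 / (11.6 − 5) = 480.0/6.6 = 72.727 mL/cmH2O.
τ = R × C = 7.0 × 0.07273 L/cmH2O = 0.5091 s.
t = −τ·ln(1 − 0.86) = −0.5091·ln(0.14) = 1.001 s.

1.00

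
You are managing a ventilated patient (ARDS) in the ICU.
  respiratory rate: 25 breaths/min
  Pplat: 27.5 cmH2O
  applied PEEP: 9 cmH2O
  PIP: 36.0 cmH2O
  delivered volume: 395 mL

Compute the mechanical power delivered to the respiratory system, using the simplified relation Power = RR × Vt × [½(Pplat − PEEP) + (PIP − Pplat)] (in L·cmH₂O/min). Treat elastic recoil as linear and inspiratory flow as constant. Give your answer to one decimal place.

175.3

Per-breath work = Vt × [½(Pplat−PEEP) + (PIP−Pplat)] = 0.395 × [0.5×18.5 + 8.5] = 0.395 × 17.75 = 7.011 L·cmH2O.
Power = 25 × 7.011 = 175.28 L·cmH2O/min.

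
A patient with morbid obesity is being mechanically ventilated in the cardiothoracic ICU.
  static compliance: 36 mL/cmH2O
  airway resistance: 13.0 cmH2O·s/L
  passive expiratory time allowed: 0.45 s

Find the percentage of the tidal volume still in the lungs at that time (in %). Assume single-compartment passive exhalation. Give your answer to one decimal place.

τ = R × C = 13.0 × 36 mL/cmH2O = 13.0 × 0.036 L/cmH2O = 0.468 s.
Passive exhalation: V(t)/V₀ = e^(−t/τ) = e^(−0.45/0.468) = 0.3823.
Fraction remaining = 0.3823 → 38.23%.

38.2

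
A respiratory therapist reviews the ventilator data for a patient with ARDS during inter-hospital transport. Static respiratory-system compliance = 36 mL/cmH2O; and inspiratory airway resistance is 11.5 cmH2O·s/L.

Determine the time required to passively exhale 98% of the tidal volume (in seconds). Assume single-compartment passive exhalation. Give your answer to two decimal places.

1.62

τ = R × C = 11.5 × 36 mL/cmH2O = 11.5 × 0.036 L/cmH2O = 0.414 s.
Exhaled fraction f = 1 − e^(−t/τ) → t = −τ·ln(1 − f) = −0.414·ln(0.02) = 1.62 s.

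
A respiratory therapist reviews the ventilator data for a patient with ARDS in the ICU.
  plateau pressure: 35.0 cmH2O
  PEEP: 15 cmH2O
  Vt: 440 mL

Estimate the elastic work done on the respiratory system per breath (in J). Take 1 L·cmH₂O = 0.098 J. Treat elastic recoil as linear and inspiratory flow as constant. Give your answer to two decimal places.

Elastic work ≈ ½ × (Pplat − PEEP) × Vt = 0.5 × (35.0 − 15) × 0.440 L = 0.5 × 20.0 × 0.440 = 4.4 L·cmH2O.
× 0.098 J/(L·cmH2O) → 0.4312 J.

0.43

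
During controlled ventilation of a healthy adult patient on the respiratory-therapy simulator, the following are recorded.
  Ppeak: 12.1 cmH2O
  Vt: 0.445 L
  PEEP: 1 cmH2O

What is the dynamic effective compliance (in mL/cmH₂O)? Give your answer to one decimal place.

Dynamic compliance = Vt / (PIP − PEEP) = 445 / (12.1 − 1) = 445 / 11.1 = 40.09 mL/cmH2O.

40.1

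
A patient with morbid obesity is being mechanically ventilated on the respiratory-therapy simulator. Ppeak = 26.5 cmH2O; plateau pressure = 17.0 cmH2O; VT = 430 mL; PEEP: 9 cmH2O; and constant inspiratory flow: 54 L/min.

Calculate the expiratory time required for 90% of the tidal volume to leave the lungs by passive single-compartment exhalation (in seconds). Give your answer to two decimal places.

Flow: 54 L/min ÷ 60 = 0.9 L/s.
R = (PIP − Pplat)/V̇ = (26.5 − 17.0) / 0.9 = 9.5/0.9 = 10.556 cmH2O·s/L.
C = Vt/(Pplat − PEEP) = 430.0 / (17.0 − 9) = 430.0/8.0 = 53.75 mL/cmH2O.
τ = R × C = 10.556 × 0.05375 L/cmH2O = 0.5674 s.
t = −τ·ln(1 − 0.90) = −0.5674·ln(0.1) = 1.306 s.

1.31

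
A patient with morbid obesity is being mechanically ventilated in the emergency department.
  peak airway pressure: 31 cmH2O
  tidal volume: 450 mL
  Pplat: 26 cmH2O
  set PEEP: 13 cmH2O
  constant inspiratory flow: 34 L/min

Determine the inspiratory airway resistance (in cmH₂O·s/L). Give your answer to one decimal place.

8.8

Flow: 34 L/min ÷ 60 = 0.5667 L/s.
Raw = (PIP − Pplat) / flow = (31 − 26) / 0.5667 = 5.0 / 0.5667 = 8.823 cmH2O·s/L.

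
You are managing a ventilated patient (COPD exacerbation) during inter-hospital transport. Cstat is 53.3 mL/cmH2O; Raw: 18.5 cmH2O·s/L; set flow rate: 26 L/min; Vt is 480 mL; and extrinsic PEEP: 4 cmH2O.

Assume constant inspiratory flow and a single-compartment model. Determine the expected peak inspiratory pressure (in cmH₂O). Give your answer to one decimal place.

21.0

Flow: 26 L/min ÷ 60 = 0.4333 L/s.
Equation of motion (constant flow): PIP = Vt/C + R·V̇ + PEEP.
PIP = 480/53.3 + 18.5×0.4333 + 4 = 9.006 + 8.016 + 4 = 21.022 cmH2O.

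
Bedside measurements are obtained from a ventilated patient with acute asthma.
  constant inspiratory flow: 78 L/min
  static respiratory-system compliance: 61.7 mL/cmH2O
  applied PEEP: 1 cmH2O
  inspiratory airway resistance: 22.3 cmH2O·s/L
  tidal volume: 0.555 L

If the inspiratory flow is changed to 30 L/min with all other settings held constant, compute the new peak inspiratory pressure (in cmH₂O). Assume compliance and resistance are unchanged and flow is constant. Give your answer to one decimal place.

21.1

Flow: 78 L/min ÷ 60 = 1.3 L/s.
New flow: 30 L/min ÷ 60 = 0.5 L/s.
PIP = Vt/C + R·V̇ + PEEP (constant-flow equation of motion).
Only the resistive term changes: ΔPIP = R × ΔV̇ = 22.3 × (0.5 − 1.3) = 22.3 × -0.8 = -17.84 cmH2O.
Original PIP = 555/61.7 + 22.3×1.3 + 1 = 38.985 cmH2O; new PIP = 38.985 + (-17.84) = 21.145 cmH2O.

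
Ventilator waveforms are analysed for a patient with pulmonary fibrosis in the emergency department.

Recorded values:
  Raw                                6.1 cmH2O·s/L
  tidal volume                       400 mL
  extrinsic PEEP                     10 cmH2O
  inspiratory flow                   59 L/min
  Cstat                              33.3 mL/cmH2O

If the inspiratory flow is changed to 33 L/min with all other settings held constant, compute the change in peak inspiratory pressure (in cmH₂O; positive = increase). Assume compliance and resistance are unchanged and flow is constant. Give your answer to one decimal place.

Flow: 59 L/min ÷ 60 = 0.9833 L/s.
New flow: 33 L/min ÷ 60 = 0.55 L/s.
PIP = Vt/C + R·V̇ + PEEP (constant-flow equation of motion).
Only the resistive term changes: ΔPIP = R × ΔV̇ = 6.1 × (0.55 − 0.9833) = 6.1 × -0.4333 = -2.643 cmH2O.

-2.6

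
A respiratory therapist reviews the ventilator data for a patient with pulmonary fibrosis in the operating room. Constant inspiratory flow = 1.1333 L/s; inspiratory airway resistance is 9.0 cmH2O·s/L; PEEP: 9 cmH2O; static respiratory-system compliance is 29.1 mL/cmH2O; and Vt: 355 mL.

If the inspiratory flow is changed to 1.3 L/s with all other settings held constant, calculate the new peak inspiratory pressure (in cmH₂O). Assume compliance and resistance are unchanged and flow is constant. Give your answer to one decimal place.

32.9

PIP = Vt/C + R·V̇ + PEEP (constant-flow equation of motion).
Only the resistive term changes: ΔPIP = R × ΔV̇ = 9.0 × (1.3 − 1.1333) = 9.0 × 0.1667 = 1.5 cmH2O.
Original PIP = 355/29.1 + 9.0×1.1333 + 9 = 31.399 cmH2O; new PIP = 31.399 + (1.5) = 32.899 cmH2O.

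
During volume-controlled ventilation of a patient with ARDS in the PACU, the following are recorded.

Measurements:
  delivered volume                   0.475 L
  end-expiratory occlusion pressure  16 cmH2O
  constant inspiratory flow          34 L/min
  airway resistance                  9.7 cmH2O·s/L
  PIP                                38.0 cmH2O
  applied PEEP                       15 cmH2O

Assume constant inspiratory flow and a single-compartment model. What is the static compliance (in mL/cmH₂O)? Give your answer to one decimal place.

Flow: 34 L/min ÷ 60 = 0.5667 L/s.
Total PEEP = 16 cmH2O (set 15 + intrinsic 1); this is the baseline alveolar pressure.
Equation of motion (constant flow): PIP = Vt/C + R·V̇ + PEEP.
Vt/C = PIP − R·V̇ − PEEP = 38.0 − 9.7×0.5667 − 16 = 38.0 − 5.497 − 16 = 16.503 cmH2O.
C = Vt / 16.503 = 475 / 16.503 = 28.783 mL/cmH2O.

28.8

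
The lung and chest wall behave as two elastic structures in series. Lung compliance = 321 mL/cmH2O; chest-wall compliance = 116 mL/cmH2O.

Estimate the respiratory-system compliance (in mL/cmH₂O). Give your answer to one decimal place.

85.2

Lung and chest wall are elastances in series: 1/Crs = 1/CL + 1/Ccw.
1/Crs = 1/321 + 1/116 = 0.01174.
Crs = 85.179 mL/cmH2O.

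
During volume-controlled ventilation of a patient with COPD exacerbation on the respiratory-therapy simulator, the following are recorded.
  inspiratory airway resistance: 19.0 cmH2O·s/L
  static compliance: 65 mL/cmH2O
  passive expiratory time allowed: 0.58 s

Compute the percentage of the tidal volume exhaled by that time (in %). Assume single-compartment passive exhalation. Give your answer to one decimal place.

37.5

τ = R × C = 19.0 × 65 mL/cmH2O = 19.0 × 0.065 L/cmH2O = 1.235 s.
Passive exhalation: V(t)/V₀ = e^(−t/τ) = e^(−0.58/1.235) = 0.6252.
Fraction exhaled = 1 − 0.6252 = 0.3748 → 37.48%.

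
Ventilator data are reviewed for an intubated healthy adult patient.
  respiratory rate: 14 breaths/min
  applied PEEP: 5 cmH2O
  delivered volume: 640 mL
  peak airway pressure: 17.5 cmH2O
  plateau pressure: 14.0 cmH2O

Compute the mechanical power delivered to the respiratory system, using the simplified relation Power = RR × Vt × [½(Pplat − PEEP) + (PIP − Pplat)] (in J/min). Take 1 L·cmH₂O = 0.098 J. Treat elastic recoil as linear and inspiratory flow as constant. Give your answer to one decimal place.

Per-breath work = Vt × [½(Pplat−PEEP) + (PIP−Pplat)] = 0.640 × [0.5×9.0 + 3.5] = 0.640 × 8.0 = 5.12 L·cmH2O.
Power = 14 × 5.12 = 71.68 L·cmH2O/min.
× 0.098 J/(L·cmH2O) → 7.025 J/min.

7.0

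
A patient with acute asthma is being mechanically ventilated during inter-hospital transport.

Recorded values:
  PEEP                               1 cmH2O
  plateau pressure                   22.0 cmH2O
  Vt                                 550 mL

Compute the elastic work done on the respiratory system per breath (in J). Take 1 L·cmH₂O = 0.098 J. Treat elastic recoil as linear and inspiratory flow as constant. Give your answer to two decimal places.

0.57

Elastic work ≈ ½ × (Pplat − PEEP) × Vt = 0.5 × (22.0 − 1) × 0.550 L = 0.5 × 21.0 × 0.550 = 5.775 L·cmH2O.
× 0.098 J/(L·cmH2O) → 0.566 J.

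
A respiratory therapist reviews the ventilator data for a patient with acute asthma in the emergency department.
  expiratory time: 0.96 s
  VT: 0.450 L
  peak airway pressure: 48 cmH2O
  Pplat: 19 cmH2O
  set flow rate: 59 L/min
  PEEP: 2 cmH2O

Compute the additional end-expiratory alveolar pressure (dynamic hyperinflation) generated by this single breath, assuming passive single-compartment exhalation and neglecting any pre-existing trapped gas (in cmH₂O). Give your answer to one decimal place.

5.0

Flow: 59 L/min ÷ 60 = 0.9833 L/s.
R = (PIP − Pplat)/V̇ = (48 − 19) / 0.9833 = 29.0/0.9833 = 29.493 cmH2O·s/L.
C = Vt/(Pplat − PEEP) = 450.0 / (19 − 2) = 450.0/17.0 = 26.471 mL/cmH2O.
τ = R × C = 29.493 × 0.02647 L/cmH2O = 0.7807 s.
Fraction remaining = e^(−Te/τ) = e^(−0.96/0.7807) = 0.2924; trapped volume = 450.0 × 0.2924 = 131.58 mL.
Additional alveolar pressure from trapping ≈ V_trapped / C = 131.58 / 26.471 = 4.971 cmH2O.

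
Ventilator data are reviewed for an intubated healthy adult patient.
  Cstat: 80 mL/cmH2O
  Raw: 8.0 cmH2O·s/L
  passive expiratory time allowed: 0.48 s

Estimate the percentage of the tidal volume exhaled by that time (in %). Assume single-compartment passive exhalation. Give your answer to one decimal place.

τ = R × C = 8.0 × 80 mL/cmH2O = 8.0 × 0.080 L/cmH2O = 0.64 s.
Passive exhalation: V(t)/V₀ = e^(−t/τ) = e^(−0.48/0.64) = 0.4724.
Fraction exhaled = 1 − 0.4724 = 0.5276 → 52.76%.

52.8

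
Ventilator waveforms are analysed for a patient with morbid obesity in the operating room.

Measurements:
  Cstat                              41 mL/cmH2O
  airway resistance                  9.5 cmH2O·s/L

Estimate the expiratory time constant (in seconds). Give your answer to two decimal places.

τ = R × C = 9.5 × 41 mL/cmH2O = 9.5 × 0.041 L/cmH2O = 0.3895 s.

0.39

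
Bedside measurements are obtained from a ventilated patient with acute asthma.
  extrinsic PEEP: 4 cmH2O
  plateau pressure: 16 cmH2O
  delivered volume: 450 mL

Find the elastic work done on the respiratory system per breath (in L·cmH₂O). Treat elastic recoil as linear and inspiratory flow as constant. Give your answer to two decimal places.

2.70

Elastic work ≈ ½ × (Pplat − PEEP) × Vt = 0.5 × (16 − 4) × 0.450 L = 0.5 × 12.0 × 0.450 = 2.7 L·cmH2O.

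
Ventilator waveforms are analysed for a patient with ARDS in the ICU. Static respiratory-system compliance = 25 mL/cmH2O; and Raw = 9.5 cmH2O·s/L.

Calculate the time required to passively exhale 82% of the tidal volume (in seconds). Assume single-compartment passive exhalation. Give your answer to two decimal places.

0.41

τ = R × C = 9.5 × 25 mL/cmH2O = 9.5 × 0.025 L/cmH2O = 0.2375 s.
Exhaled fraction f = 1 − e^(−t/τ) → t = −τ·ln(1 − f) = −0.2375·ln(0.18) = 0.4073 s.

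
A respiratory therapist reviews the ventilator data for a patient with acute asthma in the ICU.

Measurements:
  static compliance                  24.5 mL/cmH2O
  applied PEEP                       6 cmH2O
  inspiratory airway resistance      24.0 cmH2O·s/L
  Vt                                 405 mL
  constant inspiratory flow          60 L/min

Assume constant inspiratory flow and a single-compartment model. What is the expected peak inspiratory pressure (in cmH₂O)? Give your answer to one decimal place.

46.5

Flow: 60 L/min ÷ 60 = 1 L/s.
Equation of motion (constant flow): PIP = Vt/C + R·V̇ + PEEP.
PIP = 405/24.5 + 24.0×1 + 6 = 16.531 + 24.0 + 6 = 46.531 cmH2O.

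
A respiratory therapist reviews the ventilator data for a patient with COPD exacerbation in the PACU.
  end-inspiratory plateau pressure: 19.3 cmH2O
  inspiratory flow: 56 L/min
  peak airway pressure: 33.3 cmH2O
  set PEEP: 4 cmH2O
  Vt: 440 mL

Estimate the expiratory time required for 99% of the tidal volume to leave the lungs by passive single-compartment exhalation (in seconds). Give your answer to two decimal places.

Flow: 56 L/min ÷ 60 = 0.9333 L/s.
R = (PIP − Pplat)/V̇ = (33.3 − 19.3) / 0.9333 = 14.0/0.9333 = 15.001 cmH2O·s/L.
C = Vt/(Pplat − PEEP) = 440.0 / (19.3 − 4) = 440.0/15.3 = 28.758 mL/cmH2O.
τ = R × C = 15.001 × 0.02876 L/cmH2O = 0.4314 s.
t = −τ·ln(1 − 0.99) = −0.4314·ln(0.01) = 1.987 s.

1.99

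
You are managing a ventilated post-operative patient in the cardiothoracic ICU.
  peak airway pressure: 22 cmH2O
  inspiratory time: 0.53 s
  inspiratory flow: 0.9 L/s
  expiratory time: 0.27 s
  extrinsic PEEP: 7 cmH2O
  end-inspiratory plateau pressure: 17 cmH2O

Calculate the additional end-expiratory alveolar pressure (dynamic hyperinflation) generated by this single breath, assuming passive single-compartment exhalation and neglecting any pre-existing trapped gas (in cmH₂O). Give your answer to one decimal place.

3.6

Vt = flow × Ti = 0.9 L/s × 0.53 s × 1000 mL/L = 477.0 mL.
R = (PIP − Pplat)/V̇ = (22 − 17) / 0.9 = 5.0/0.9 = 5.556 cmH2O·s/L.
C = Vt/(Pplat − PEEP) = 477.0 / (17 − 7) = 477.0/10.0 = 47.7 mL/cmH2O.
τ = R × C = 5.556 × 0.0477 L/cmH2O = 0.265 s.
Fraction remaining = e^(−Te/τ) = e^(−0.27/0.265) = 0.361; trapped volume = 477.0 × 0.361 = 172.2 mL.
Additional alveolar pressure from trapping ≈ V_trapped / C = 172.2 / 47.7 = 3.61 cmH2O.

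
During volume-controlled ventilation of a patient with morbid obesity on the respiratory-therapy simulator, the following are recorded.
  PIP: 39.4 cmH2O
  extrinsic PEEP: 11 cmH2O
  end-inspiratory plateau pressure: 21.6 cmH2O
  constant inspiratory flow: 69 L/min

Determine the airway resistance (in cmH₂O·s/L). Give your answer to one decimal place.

Flow: 69 L/min ÷ 60 = 1.15 L/s.
Raw = (PIP − Pplat) / flow = (39.4 − 21.6) / 1.15 = 17.8 / 1.15 = 15.478 cmH2O·s/L.

15.5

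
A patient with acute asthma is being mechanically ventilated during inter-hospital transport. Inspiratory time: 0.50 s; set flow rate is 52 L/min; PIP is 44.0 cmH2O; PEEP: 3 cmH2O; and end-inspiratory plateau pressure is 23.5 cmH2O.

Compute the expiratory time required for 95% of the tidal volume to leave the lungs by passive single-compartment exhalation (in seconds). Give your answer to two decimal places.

Flow: 52 L/min ÷ 60 = 0.8667 L/s.
Vt = flow × Ti = 0.8667 L/s × 0.50 s × 1000 mL/L = 433.35 mL.
R = (PIP − Pplat)/V̇ = (44.0 − 23.5) / 0.8667 = 20.5/0.8667 = 23.653 cmH2O·s/L.
C = Vt/(Pplat − PEEP) = 433.35 / (23.5 − 3) = 433.35/20.5 = 21.139 mL/cmH2O.
τ = R × C = 23.653 × 0.02114 L/cmH2O = 0.5 s.
t = −τ·ln(1 − 0.95) = −0.5·ln(0.05) = 1.498 s.

1.50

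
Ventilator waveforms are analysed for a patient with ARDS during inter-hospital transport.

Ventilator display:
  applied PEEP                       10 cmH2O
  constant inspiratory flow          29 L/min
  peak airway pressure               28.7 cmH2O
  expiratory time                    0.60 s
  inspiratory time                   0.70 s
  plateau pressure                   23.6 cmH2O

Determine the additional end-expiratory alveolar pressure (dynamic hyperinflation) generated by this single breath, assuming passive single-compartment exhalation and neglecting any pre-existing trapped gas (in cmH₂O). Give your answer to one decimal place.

Flow: 29 L/min ÷ 60 = 0.4833 L/s.
Vt = flow × Ti = 0.4833 L/s × 0.70 s × 1000 mL/L = 338.31 mL.
R = (PIP − Pplat)/V̇ = (28.7 − 23.6) / 0.4833 = 5.1/0.4833 = 10.552 cmH2O·s/L.
C = Vt/(Pplat − PEEP) = 338.31 / (23.6 − 10) = 338.31/13.6 = 24.876 mL/cmH2O.
τ = R × C = 10.552 × 0.02488 L/cmH2O = 0.2625 s.
Fraction remaining = e^(−Te/τ) = e^(−0.60/0.2625) = 0.1017; trapped volume = 338.31 × 0.1017 = 34.406 mL.
Additional alveolar pressure from trapping ≈ V_trapped / C = 34.406 / 24.876 = 1.383 cmH2O.

1.4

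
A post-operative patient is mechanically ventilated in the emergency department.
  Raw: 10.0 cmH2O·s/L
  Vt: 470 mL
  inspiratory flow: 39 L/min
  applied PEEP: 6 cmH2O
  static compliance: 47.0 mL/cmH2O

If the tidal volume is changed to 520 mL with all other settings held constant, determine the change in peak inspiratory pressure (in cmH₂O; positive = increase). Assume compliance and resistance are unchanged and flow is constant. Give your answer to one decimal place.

PIP = Vt/C + R·V̇ + PEEP (constant-flow equation of motion).
Only the elastic term changes: ΔPIP = ΔVt / C = (520 − 470) / 47.0 = 1.064 cmH2O.

1.1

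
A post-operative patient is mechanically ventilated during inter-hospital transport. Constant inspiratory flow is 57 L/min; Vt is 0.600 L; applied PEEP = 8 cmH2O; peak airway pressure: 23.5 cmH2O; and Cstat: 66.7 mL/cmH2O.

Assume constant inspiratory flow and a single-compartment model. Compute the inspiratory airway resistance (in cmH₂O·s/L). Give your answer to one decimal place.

6.8

Flow: 57 L/min ÷ 60 = 0.95 L/s.
Equation of motion (constant flow): PIP = Vt/C + R·V̇ + PEEP.
R·V̇ = PIP − Vt/C − PEEP = 23.5 − 600/66.7 − 8 = 23.5 − 8.996 − 8 = 6.504 cmH2O.
R = 6.504 / 0.95 = 6.846 cmH2O·s/L.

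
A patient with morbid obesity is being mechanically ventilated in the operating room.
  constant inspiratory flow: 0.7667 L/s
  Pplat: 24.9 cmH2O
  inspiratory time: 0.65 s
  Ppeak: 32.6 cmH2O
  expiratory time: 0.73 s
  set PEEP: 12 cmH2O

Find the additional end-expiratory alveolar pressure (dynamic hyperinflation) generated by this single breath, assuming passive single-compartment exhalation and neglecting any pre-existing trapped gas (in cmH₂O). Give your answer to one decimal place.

Vt = flow × Ti = 0.7667 L/s × 0.65 s × 1000 mL/L = 498.36 mL.
R = (PIP − Pplat)/V̇ = (32.6 − 24.9) / 0.7667 = 7.7/0.7667 = 10.043 cmH2O·s/L.
C = Vt/(Pplat − PEEP) = 498.36 / (24.9 − 12) = 498.36/12.9 = 38.633 mL/cmH2O.
τ = R × C = 10.043 × 0.03863 L/cmH2O = 0.388 s.
Fraction remaining = e^(−Te/τ) = e^(−0.73/0.388) = 0.1524; trapped volume = 498.36 × 0.1524 = 75.95 mL.
Additional alveolar pressure from trapping ≈ V_trapped / C = 75.95 / 38.633 = 1.966 cmH2O.

2.0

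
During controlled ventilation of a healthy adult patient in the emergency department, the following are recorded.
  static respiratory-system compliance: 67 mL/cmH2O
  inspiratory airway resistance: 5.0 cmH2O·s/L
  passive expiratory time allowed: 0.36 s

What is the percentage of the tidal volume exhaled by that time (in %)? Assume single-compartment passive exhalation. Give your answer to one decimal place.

τ = R × C = 5.0 × 67 mL/cmH2O = 5.0 × 0.067 L/cmH2O = 0.335 s.
Passive exhalation: V(t)/V₀ = e^(−t/τ) = e^(−0.36/0.335) = 0.3414.
Fraction exhaled = 1 − 0.3414 = 0.6586 → 65.86%.

65.9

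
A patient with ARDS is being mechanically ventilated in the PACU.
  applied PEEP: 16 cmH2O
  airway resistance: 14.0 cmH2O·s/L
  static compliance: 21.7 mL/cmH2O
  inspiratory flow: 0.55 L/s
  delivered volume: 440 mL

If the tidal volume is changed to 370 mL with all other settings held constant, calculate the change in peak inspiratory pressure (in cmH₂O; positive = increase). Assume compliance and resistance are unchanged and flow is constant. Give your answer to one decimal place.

PIP = Vt/C + R·V̇ + PEEP (constant-flow equation of motion).
Only the elastic term changes: ΔPIP = ΔVt / C = (370 − 440) / 21.7 = -3.226 cmH2O.

-3.2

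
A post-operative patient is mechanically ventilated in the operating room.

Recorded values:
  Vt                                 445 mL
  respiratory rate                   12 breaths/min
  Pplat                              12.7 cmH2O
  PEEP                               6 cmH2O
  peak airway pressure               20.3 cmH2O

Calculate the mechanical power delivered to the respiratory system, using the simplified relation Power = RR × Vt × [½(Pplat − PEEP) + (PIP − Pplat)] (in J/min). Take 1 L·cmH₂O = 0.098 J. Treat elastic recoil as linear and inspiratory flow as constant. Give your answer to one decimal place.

Per-breath work = Vt × [½(Pplat−PEEP) + (PIP−Pplat)] = 0.445 × [0.5×6.7 + 7.6] = 0.445 × 10.95 = 4.873 L·cmH2O.
Power = 12 × 4.873 = 58.476 L·cmH2O/min.
× 0.098 J/(L·cmH2O) → 5.731 J/min.

5.7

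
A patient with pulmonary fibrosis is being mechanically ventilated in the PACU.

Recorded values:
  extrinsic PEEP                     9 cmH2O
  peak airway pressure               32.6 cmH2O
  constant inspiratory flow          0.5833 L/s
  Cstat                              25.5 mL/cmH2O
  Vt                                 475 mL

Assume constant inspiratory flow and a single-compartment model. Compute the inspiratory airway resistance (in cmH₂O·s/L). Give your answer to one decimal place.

8.5

Equation of motion (constant flow): PIP = Vt/C + R·V̇ + PEEP.
R·V̇ = PIP − Vt/C − PEEP = 32.6 − 475/25.5 − 9 = 32.6 − 18.627 − 9 = 4.973 cmH2O.
R = 4.973 / 0.5833 = 8.526 cmH2O·s/L.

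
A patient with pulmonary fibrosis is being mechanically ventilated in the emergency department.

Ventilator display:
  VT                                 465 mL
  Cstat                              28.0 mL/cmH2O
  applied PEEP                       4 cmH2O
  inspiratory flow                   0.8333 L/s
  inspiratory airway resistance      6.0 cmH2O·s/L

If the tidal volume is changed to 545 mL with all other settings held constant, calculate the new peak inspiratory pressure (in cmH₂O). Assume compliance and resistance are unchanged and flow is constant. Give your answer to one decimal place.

PIP = Vt/C + R·V̇ + PEEP (constant-flow equation of motion).
Only the elastic term changes: ΔPIP = ΔVt / C = (545 − 465) / 28.0 = 2.857 cmH2O.
Original PIP = 465/28.0 + 6.0×0.8333 + 4 = 25.607 cmH2O; new PIP = 25.607 + (2.857) = 28.464 cmH2O.

28.5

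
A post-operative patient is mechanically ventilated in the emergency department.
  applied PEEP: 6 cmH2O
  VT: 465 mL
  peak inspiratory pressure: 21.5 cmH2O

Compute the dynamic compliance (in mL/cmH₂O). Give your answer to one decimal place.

Dynamic compliance = Vt / (PIP − PEEP) = 465 / (21.5 − 6) = 465 / 15.5 = 30.0 mL/cmH2O.

30.0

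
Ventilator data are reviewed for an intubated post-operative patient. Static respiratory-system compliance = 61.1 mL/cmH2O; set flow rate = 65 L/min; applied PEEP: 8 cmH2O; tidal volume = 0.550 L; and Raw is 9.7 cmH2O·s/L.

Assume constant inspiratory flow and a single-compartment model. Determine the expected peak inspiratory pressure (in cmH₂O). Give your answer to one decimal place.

Flow: 65 L/min ÷ 60 = 1.0833 L/s.
Equation of motion (constant flow): PIP = Vt/C + R·V̇ + PEEP.
PIP = 550/61.1 + 9.7×1.0833 + 8 = 9.002 + 10.508 + 8 = 27.51 cmH2O.

27.5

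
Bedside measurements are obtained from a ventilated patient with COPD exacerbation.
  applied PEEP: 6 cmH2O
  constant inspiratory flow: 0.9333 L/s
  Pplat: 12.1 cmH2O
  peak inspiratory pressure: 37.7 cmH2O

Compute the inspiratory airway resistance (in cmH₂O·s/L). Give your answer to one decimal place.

Raw = (PIP − Pplat) / flow = (37.7 − 12.1) / 0.9333 = 25.6 / 0.9333 = 27.43 cmH2O·s/L.

27.4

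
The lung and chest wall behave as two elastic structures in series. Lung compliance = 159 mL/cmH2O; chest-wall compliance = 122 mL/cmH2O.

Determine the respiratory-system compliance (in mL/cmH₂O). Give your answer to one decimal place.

Lung and chest wall are elastances in series: 1/Crs = 1/CL + 1/Ccw.
1/Crs = 1/159 + 1/122 = 0.01449.
Crs = 69.013 mL/cmH2O.

69.0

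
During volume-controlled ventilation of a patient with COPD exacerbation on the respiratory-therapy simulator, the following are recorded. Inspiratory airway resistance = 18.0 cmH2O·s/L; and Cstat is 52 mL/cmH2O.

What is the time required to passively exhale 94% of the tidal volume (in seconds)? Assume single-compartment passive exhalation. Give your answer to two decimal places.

2.63

τ = R × C = 18.0 × 52 mL/cmH2O = 18.0 × 0.052 L/cmH2O = 0.936 s.
Exhaled fraction f = 1 − e^(−t/τ) → t = −τ·ln(1 − f) = −0.936·ln(0.06) = 2.633 s.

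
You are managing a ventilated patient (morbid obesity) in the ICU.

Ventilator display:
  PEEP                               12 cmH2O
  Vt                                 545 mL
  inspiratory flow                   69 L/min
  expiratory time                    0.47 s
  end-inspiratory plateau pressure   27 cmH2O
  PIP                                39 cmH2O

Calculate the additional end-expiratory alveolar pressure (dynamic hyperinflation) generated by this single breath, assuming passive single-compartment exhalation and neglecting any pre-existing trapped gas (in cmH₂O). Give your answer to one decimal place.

4.3

Flow: 69 L/min ÷ 60 = 1.15 L/s.
R = (PIP − Pplat)/V̇ = (39 − 27) / 1.15 = 12.0/1.15 = 10.435 cmH2O·s/L.
C = Vt/(Pplat − PEEP) = 545.0 / (27 − 12) = 545.0/15.0 = 36.333 mL/cmH2O.
τ = R × C = 10.435 × 0.03633 L/cmH2O = 0.3791 s.
Fraction remaining = e^(−Te/τ) = e^(−0.47/0.3791) = 0.2894; trapped volume = 545.0 × 0.2894 = 157.72 mL.
Additional alveolar pressure from trapping ≈ V_trapped / C = 157.72 / 36.333 = 4.341 cmH2O.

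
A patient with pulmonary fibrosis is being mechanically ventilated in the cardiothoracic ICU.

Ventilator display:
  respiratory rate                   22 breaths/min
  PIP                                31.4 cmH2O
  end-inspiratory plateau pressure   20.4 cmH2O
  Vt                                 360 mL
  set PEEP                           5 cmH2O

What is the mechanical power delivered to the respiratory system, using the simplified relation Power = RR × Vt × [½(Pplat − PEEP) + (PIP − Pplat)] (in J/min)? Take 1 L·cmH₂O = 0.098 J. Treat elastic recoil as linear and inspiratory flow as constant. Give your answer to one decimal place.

Per-breath work = Vt × [½(Pplat−PEEP) + (PIP−Pplat)] = 0.360 × [0.5×15.4 + 11.0] = 0.360 × 18.7 = 6.732 L·cmH2O.
Power = 22 × 6.732 = 148.1 L·cmH2O/min.
× 0.098 J/(L·cmH2O) → 14.514 J/min.

14.5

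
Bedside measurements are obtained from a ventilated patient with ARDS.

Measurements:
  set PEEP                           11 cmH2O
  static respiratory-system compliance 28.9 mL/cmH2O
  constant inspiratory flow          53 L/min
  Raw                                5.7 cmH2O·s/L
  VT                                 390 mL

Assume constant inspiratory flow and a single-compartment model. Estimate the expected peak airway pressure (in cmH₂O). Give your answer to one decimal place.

29.5

Flow: 53 L/min ÷ 60 = 0.8833 L/s.
Equation of motion (constant flow): PIP = Vt/C + R·V̇ + PEEP.
PIP = 390/28.9 + 5.7×0.8833 + 11 = 13.495 + 5.035 + 11 = 29.53 cmH2O.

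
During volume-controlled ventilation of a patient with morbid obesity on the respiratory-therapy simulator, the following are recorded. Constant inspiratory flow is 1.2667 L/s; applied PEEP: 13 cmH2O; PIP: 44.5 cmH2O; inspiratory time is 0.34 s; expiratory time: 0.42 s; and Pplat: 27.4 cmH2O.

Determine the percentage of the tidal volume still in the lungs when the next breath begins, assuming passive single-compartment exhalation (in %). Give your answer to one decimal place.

Vt = flow × Ti = 1.2667 L/s × 0.34 s × 1000 mL/L = 430.68 mL.
R = (PIP − Pplat)/V̇ = (44.5 − 27.4) / 1.2667 = 17.1/1.2667 = 13.5 cmH2O·s/L.
C = Vt/(Pplat − PEEP) = 430.68 / (27.4 − 13) = 430.68/14.4 = 29.908 mL/cmH2O.
τ = R × C = 13.5 × 0.02991 L/cmH2O = 0.4038 s.
Fraction remaining at end-expiration = e^(−Te/τ) = e^(−0.42/0.4038) = 0.3534 → 35.34%.

35.3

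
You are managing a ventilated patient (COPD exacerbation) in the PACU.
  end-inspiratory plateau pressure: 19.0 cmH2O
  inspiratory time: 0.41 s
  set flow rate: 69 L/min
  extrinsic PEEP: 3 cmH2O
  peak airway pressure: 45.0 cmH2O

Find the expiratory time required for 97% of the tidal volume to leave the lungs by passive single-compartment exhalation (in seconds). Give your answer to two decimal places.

Flow: 69 L/min ÷ 60 = 1.15 L/s.
Vt = flow × Ti = 1.15 L/s × 0.41 s × 1000 mL/L = 471.5 mL.
R = (PIP − Pplat)/V̇ = (45.0 − 19.0) / 1.15 = 26.0/1.15 = 22.609 cmH2O·s/L.
C = Vt/(Pplat − PEEP) = 471.5 / (19.0 − 3) = 471.5/16.0 = 29.469 mL/cmH2O.
τ = R × C = 22.609 × 0.02947 L/cmH2O = 0.6663 s.
t = −τ·ln(1 − 0.97) = −0.6663·ln(0.03) = 2.336 s.

2.34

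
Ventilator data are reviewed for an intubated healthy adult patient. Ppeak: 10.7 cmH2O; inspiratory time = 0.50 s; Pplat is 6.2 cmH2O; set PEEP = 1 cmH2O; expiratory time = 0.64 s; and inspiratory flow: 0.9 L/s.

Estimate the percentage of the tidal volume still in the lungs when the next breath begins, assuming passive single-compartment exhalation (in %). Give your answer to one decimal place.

22.8

Vt = flow × Ti = 0.9 L/s × 0.50 s × 1000 mL/L = 450.0 mL.
R = (PIP − Pplat)/V̇ = (10.7 − 6.2) / 0.9 = 4.5/0.9 = 5.0 cmH2O·s/L.
C = Vt/(Pplat − PEEP) = 450.0 / (6.2 − 1) = 450.0/5.2 = 86.538 mL/cmH2O.
τ = R × C = 5.0 × 0.08654 L/cmH2O = 0.4327 s.
Fraction remaining at end-expiration = e^(−Te/τ) = e^(−0.64/0.4327) = 0.2278 → 22.78%.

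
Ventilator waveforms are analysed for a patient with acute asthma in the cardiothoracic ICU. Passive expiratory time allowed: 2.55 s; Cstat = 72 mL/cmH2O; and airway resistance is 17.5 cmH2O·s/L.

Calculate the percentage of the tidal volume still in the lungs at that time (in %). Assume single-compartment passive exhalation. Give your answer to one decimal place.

13.2

τ = R × C = 17.5 × 72 mL/cmH2O = 17.5 × 0.072 L/cmH2O = 1.26 s.
Passive exhalation: V(t)/V₀ = e^(−t/τ) = e^(−2.55/1.26) = 0.1322.
Fraction remaining = 0.1322 → 13.22%.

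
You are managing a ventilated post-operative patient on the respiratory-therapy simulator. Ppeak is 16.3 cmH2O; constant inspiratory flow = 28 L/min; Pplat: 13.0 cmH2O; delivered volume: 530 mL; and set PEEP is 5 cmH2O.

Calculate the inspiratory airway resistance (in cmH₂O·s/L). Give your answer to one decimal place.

7.1

Flow: 28 L/min ÷ 60 = 0.4667 L/s.
Raw = (PIP − Pplat) / flow = (16.3 − 13.0) / 0.4667 = 3.3 / 0.4667 = 7.071 cmH2O·s/L.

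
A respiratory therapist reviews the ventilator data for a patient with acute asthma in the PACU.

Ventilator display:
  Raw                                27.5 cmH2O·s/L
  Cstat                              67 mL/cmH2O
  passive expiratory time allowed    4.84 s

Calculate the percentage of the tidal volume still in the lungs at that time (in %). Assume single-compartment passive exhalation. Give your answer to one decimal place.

τ = R × C = 27.5 × 67 mL/cmH2O = 27.5 × 0.067 L/cmH2O = 1.843 s.
Passive exhalation: V(t)/V₀ = e^(−t/τ) = e^(−4.84/1.843) = 0.07236.
Fraction remaining = 0.07236 → 7.236%.

7.2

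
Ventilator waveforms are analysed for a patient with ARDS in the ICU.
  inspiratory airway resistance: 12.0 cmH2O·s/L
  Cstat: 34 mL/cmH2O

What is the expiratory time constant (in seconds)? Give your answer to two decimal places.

τ = R × C = 12.0 × 34 mL/cmH2O = 12.0 × 0.034 L/cmH2O = 0.408 s.

0.41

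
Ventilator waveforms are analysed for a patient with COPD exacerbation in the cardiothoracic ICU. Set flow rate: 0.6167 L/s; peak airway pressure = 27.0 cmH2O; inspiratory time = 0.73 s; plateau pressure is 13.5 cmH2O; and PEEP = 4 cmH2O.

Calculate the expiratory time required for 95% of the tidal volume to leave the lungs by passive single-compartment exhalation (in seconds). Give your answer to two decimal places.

Vt = flow × Ti = 0.6167 L/s × 0.73 s × 1000 mL/L = 450.19 mL.
R = (PIP − Pplat)/V̇ = (27.0 − 13.5) / 0.6167 = 13.5/0.6167 = 21.891 cmH2O·s/L.
C = Vt/(Pplat − PEEP) = 450.19 / (13.5 − 4) = 450.19/9.5 = 47.388 mL/cmH2O.
τ = R × C = 21.891 × 0.04739 L/cmH2O = 1.037 s.
t = −τ·ln(1 − 0.95) = −1.037·ln(0.05) = 3.107 s.

3.11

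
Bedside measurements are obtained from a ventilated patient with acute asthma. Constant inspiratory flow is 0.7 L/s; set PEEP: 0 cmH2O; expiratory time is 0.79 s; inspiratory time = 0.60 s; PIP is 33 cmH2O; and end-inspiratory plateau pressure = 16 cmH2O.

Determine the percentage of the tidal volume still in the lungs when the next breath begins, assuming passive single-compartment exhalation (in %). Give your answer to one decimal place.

29.0

Vt = flow × Ti = 0.7 L/s × 0.60 s × 1000 mL/L = 420.0 mL.
R = (PIP − Pplat)/V̇ = (33 − 16) / 0.7 = 17.0/0.7 = 24.286 cmH2O·s/L.
C = Vt/(Pplat − PEEP) = 420.0 / (16 − 0) = 420.0/16.0 = 26.25 mL/cmH2O.
τ = R × C = 24.286 × 0.02625 L/cmH2O = 0.6375 s.
Fraction remaining at end-expiration = e^(−Te/τ) = e^(−0.79/0.6375) = 0.2896 → 28.96%.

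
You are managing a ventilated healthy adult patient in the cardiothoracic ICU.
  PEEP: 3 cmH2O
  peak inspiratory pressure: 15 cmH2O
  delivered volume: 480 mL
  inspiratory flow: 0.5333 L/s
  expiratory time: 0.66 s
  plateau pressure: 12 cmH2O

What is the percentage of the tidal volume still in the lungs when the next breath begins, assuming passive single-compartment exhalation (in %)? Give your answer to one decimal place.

11.1

R = (PIP − Pplat)/V̇ = (15 − 12) / 0.5333 = 3.0/0.5333 = 5.625 cmH2O·s/L.
C = Vt/(Pplat − PEEP) = 480.0 / (12 − 3) = 480.0/9.0 = 53.333 mL/cmH2O.
τ = R × C = 5.625 × 0.05333 L/cmH2O = 0.3 s.
Fraction remaining at end-expiration = e^(−Te/τ) = e^(−0.66/0.3) = 0.1108 → 11.08%.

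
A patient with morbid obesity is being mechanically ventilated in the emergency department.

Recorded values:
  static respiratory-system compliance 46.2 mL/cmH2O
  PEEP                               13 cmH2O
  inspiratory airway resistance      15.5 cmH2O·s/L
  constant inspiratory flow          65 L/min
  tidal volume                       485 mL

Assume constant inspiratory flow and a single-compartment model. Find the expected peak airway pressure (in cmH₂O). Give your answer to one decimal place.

Flow: 65 L/min ÷ 60 = 1.0833 L/s.
Equation of motion (constant flow): PIP = Vt/C + R·V̇ + PEEP.
PIP = 485/46.2 + 15.5×1.0833 + 13 = 10.498 + 16.791 + 13 = 40.289 cmH2O.

40.3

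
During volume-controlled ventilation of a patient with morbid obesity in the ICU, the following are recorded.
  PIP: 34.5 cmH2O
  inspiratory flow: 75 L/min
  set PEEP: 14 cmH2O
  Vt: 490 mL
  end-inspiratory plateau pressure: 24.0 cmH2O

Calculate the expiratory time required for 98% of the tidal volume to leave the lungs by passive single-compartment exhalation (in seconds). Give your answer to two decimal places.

1.61

Flow: 75 L/min ÷ 60 = 1.25 L/s.
R = (PIP − Pplat)/V̇ = (34.5 − 24.0) / 1.25 = 10.5/1.25 = 8.4 cmH2O·s/L.
C = Vt/(Pplat − PEEP) = 490.0 / (24.0 − 14) = 490.0/10.0 = 49.0 mL/cmH2O.
τ = R × C = 8.4 × 0.049 L/cmH2O = 0.4116 s.
t = −τ·ln(1 − 0.98) = −0.4116·ln(0.02) = 1.61 s.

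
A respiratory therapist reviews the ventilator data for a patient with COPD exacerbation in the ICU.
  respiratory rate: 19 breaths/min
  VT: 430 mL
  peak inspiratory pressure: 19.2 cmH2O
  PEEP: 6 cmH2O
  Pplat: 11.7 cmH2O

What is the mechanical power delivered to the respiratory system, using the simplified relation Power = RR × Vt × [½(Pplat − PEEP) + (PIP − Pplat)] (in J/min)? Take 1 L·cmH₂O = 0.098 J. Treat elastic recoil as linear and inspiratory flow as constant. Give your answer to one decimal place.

Per-breath work = Vt × [½(Pplat−PEEP) + (PIP−Pplat)] = 0.430 × [0.5×5.7 + 7.5] = 0.430 × 10.35 = 4.451 L·cmH2O.
Power = 19 × 4.451 = 84.569 L·cmH2O/min.
× 0.098 J/(L·cmH2O) → 8.288 J/min.

8.3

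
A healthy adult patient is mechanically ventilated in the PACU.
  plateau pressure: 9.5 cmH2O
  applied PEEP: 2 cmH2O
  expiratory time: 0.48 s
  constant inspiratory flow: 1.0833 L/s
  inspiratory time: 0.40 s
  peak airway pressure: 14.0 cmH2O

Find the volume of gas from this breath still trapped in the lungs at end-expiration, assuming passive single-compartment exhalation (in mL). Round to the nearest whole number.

Vt = flow × Ti = 1.0833 L/s × 0.40 s × 1000 mL/L = 433.32 mL.
R = (PIP − Pplat)/V̇ = (14.0 − 9.5) / 1.0833 = 4.5/1.0833 = 4.154 cmH2O·s/L.
C = Vt/(Pplat − PEEP) = 433.32 / (9.5 − 2) = 433.32/7.5 = 57.776 mL/cmH2O.
τ = R × C = 4.154 × 0.05778 L/cmH2O = 0.24 s.
Fraction remaining = e^(−Te/τ) = e^(−0.48/0.24) = 0.1353.
Trapped volume = 433.32 × 0.1353 = 58.628 mL.

59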